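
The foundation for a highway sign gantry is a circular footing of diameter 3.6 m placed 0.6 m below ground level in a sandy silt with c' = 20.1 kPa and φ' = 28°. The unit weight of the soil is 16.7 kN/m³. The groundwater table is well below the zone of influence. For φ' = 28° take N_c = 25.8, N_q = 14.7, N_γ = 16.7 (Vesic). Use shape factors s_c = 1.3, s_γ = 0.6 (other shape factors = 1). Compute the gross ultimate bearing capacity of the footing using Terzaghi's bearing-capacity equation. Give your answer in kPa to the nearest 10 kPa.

q_ult ≈ 1120 kPa

Effective surcharge at the founding depth q = γ·D_f = 16.7 × 0.6 = 10.02 kPa.
q_ult = c·N_c·s_c + q·N_q + 0.5·γ·B·N_γ·s_γ
     = 20.1 × 25.8 × 1.3 + 10.02 × 14.7 + 0.5 × 16.7 × 3.6 × 16.7 × 0.6
     = 674.15 + 147.29 + 301.2 = 1122.6 kPa.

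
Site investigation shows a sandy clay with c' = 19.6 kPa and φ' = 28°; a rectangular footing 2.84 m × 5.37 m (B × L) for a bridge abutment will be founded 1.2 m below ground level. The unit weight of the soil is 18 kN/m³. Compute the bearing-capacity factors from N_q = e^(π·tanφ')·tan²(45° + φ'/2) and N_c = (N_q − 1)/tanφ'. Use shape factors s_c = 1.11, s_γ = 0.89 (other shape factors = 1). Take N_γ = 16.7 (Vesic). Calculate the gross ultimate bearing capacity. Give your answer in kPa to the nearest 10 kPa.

q_ult ≈ 1260 kPa

tan28° = 0.5317, so N_q = e^(π×0.5317)·tan²(59°) = 5.314 × 2.77 = 14.72.
N_c = (14.72 − 1)/tan28° = 25.8.
Effective surcharge at the founding depth q = γ·D_f = 18 × 1.2 = 21.6 kPa.
q_ult = c·N_c·s_c + q·N_q + 0.5·γ·B·N_γ·s_γ
     = 19.6 × 25.803 × 1.11 + 21.6 × 14.72 + 0.5 × 18 × 2.84 × 16.7 × 0.89
     = 561.38 + 317.95 + 379.9 = 1259.2 kPa.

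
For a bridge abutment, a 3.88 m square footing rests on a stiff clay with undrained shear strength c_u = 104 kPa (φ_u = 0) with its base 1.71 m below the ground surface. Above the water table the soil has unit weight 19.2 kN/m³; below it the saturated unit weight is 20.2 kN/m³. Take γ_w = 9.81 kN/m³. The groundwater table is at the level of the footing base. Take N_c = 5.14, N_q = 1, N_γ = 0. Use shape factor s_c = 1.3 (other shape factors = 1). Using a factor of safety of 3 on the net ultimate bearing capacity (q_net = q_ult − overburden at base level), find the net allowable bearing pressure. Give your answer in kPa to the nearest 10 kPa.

Effective surcharge at the founding depth q = γ·D_f = 19.2 × 1.71 = 32.832 kPa.
q_ult = c·N_c·s_c + q·N_q
     = 104 × 5.14 × 1.3 + 32.832 × 1
     = 694.93 + 32.832 = 727.76 kPa.
q_net = 727.76 − 32.832 = 694.93 kPa.
q_all(net) = 694.93 / 3 = 231.64 kPa.

q_all(net) ≈ 230 kPa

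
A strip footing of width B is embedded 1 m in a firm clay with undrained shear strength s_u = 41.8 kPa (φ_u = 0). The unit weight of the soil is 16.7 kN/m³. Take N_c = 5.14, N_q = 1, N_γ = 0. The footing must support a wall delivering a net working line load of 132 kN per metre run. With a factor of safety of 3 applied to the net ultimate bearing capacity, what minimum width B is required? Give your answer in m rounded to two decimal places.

B = 1.84 m

Overburden at base level: q = 16.7 × 1 = 16.7 kPa.
Cohesion term c·N_c = 41.8 × 5.14 = 214.85 kPa; surcharge term q·N_q = 16.7 × 1 = 16.7 kPa.
q_ult = 214.85 + 16.7 = 231.55 kPa.
For φ = 0 the ½γBN_γ term vanishes, so q_ult is independent of B. q_net = 231.55 − 16.7 = 214.85 kPa; q_all(net) = 214.85/3 = 71.617 kPa.
Required width B = w / q_all(net) = 132 / 71.617 = 1.843 m.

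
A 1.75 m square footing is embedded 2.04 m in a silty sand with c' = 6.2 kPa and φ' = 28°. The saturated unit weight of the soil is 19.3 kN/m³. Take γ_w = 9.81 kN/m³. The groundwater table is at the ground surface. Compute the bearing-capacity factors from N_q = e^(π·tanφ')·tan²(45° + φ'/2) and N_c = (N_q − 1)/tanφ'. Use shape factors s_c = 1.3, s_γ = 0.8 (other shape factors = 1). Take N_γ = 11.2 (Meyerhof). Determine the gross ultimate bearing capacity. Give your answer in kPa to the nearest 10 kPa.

tan28° = 0.5317, so N_q = e^(π×0.5317)·tan²(59°) = 5.314 × 2.77 = 14.72.
N_c = (14.72 − 1)/tan28° = 25.8.
With the water table at the surface the whole profile is submerged: γ' = 19.3 − 9.81 = 9.49 kN/m³, so q = γ'·D_f = 19.36 kPa; the same γ' applies in the ½γBN_γ term.
q_ult = c·N_c·s_c + q·N_q + 0.5·γ·B·N_γ·s_γ
     = 6.2 × 25.803 × 1.3 + 19.36 × 14.72 + 0.5 × 9.49 × 1.75 × 11.2 × 0.8
     = 207.97 + 284.97 + 74.402 = 567.35 kPa.

q_ult ≈ 570 kPa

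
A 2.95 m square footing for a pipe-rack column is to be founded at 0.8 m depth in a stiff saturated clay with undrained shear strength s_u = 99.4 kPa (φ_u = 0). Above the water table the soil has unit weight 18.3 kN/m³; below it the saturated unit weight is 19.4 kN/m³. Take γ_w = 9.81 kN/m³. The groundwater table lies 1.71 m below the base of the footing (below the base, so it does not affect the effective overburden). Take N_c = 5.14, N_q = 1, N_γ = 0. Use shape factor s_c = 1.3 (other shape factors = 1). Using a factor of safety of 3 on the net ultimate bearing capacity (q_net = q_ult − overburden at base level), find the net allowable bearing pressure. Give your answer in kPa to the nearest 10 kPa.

Overburden at base level: q = 18.3 × 0.8 = 14.64 kPa.
Cohesion term c·N_c·s_c = 99.4 × 5.14 × 1.3 = 664.19 kPa; surcharge term q·N_q = 14.64 × 1 = 14.64 kPa.
q_ult = 664.19 + 14.64 = 678.83 kPa.
q_net = 678.83 − 14.64 = 664.19 kPa.
q_all(net) = 664.19 / 3 = 221.4 kPa.

q_all(net) ≈ 220 kPa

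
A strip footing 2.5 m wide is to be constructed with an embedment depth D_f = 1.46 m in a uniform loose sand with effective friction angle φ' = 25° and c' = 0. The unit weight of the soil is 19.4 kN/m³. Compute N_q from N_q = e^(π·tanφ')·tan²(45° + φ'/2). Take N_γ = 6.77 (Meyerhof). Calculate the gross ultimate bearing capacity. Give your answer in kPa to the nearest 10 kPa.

q_ult ≈ 470 kPa

tan25° = 0.4663, so N_q = e^(π×0.4663)·tan²(57.5°) = 4.327 × 2.464 = 10.66.
Overburden at base level: q = 19.4 × 1.46 = 28.324 kPa.
Surcharge term q·N_q = 28.324 × 10.662 = 301.99 kPa; self-weight term 0.5·γ·B·N_γ = 0.5 × 19.4 × 2.5 × 6.77 = 164.17 kPa.
q_ult = 301.99 + 164.17 = 466.17 kPa.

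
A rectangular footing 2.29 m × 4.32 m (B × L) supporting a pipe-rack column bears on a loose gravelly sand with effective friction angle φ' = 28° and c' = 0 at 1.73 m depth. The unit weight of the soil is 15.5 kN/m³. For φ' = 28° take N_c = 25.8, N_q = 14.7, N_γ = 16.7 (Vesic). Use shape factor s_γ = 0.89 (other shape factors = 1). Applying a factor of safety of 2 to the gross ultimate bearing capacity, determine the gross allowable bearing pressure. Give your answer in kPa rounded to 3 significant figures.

q_all ≈ 329 kPa

q = γ·D_f = 15.5 × 1.73 = 26.815 kPa.
q·N_q = 26.815 × 14.7 = 394.18 kPa
0.5·γ·B·N_γ·s_γ = 0.5 × 15.5 × 2.29 × 16.7 × 0.89 = 263.78 kPa
q_ult = 394.18 + 263.78 = 657.96 kPa.
q_all = q_ult / FS = 657.96 / 2 = 328.98 kPa.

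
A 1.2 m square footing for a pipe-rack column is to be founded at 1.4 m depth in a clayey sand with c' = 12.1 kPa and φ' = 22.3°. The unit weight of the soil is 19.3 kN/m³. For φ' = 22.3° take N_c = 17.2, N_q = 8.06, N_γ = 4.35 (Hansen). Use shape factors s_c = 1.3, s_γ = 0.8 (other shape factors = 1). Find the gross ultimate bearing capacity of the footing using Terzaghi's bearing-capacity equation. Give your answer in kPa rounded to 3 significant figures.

Overburden at base level: q = 19.3 × 1.4 = 27.02 kPa.
Cohesion term c·N_c·s_c = 12.1 × 17.2 × 1.3 = 270.56 kPa; surcharge term q·N_q = 27.02 × 8.06 = 217.78 kPa; self-weight term 0.5·γ·B·N_γ·s_γ = 0.5 × 19.3 × 1.2 × 4.35 × 0.8 = 40.298 kPa.
q_ult = 270.56 + 217.78 + 40.298 = 528.64 kPa.

q_ult ≈ 529 kPa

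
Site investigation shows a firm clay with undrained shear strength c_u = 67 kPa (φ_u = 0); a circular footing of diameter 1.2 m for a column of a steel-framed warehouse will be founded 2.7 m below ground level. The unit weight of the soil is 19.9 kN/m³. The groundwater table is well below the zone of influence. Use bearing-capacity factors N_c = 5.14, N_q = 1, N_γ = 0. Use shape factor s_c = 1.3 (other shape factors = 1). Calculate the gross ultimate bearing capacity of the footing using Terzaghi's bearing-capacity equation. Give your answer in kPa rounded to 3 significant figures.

q_ult ≈ 501 kPa

q = γ·D_f = 19.9 × 2.7 = 53.73 kPa.
c·N_c·s_c = 67 × 5.14 × 1.3 = 447.69 kPa
q·N_q = 53.73 × 1 = 53.73 kPa
q_ult = 447.69 + 53.73 = 501.42 kPa.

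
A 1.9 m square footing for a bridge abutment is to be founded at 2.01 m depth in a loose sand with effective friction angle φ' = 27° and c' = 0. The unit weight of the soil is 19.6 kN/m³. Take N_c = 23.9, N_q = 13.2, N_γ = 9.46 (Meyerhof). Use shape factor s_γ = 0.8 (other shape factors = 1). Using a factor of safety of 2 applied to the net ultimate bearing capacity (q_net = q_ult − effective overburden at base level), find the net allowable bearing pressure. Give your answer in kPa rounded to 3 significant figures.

q = γ·D_f = 19.6 × 2.01 = 39.396 kPa.
q·N_q = 39.396 × 13.2 = 520.03 kPa
0.5·γ·B·N_γ·s_γ = 0.5 × 19.6 × 1.9 × 9.46 × 0.8 = 140.92 kPa
q_ult = 520.03 + 140.92 = 660.94 kPa.
Net ultimate: q_net = 660.94 − 39.396 = 621.55 kPa.
q_all(net) = 621.55 / 2 = 310.77 kPa.

q_all(net) ≈ 311 kPa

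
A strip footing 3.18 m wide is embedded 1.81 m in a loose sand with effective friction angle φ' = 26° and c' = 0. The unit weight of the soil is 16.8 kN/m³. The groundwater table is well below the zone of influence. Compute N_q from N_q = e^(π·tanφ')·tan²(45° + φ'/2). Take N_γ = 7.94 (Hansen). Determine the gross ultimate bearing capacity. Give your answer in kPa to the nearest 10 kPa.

q_ult ≈ 570 kPa

tan26° = 0.4877, so N_q = e^(π×0.4877)·tan²(58°) = 4.629 × 2.561 = 11.85.
Effective surcharge at the founding depth q = γ·D_f = 16.8 × 1.81 = 30.408 kPa.
q_ult = q·N_q + 0.5·γ·B·N_γ
     = 30.408 × 11.854 + 0.5 × 16.8 × 3.18 × 7.94
     = 360.46 + 212.09 = 572.56 kPa.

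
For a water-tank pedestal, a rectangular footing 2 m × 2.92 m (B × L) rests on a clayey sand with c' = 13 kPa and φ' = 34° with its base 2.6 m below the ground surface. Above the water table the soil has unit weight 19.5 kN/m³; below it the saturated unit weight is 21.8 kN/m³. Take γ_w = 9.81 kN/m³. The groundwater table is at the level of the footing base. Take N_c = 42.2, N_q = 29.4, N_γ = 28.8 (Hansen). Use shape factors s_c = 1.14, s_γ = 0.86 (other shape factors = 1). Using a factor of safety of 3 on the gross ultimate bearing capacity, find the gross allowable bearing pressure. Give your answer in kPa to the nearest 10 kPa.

q_all ≈ 800 kPa

Overburden at base level: q = 19.5 × 2.6 = 50.7 kPa.
Below the base the soil is submerged, so the ½γBN_γ term uses γ' = 21.8 − 9.81 = 11.99 kN/m³.
Cohesion term c·N_c·s_c = 13 × 42.2 × 1.14 = 625.4 kPa; surcharge term q·N_q = 50.7 × 29.4 = 1490.6 kPa; self-weight term 0.5·γ·B·N_γ·s_γ = 0.5 × 11.99 × 2 × 28.8 × 0.86 = 296.97 kPa.
q_ult = 625.4 + 1490.6 + 296.97 = 2413 kPa.
q_all = 2413 / 3 = 804.32 kPa.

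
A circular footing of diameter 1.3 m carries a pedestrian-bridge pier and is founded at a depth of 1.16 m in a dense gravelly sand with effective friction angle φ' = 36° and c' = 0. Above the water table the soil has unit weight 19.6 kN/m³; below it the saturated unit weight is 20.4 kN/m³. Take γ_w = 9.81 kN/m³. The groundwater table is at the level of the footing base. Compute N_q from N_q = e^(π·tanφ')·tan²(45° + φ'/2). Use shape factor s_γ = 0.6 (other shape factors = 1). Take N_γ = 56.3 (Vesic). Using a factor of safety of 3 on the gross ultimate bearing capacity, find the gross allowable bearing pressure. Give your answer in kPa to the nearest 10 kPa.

q_all ≈ 360 kPa

N_q = e^(π·tan36°)·tan²(63°) = 37.75.
Effective surcharge at the founding depth q = γ·D_f = 19.6 × 1.16 = 22.736 kPa.
The water table coincides with the base, so in the self-weight term γ → γ' = 10.59 kN/m³.
q_ult = q·N_q + 0.5·γ·B·N_γ·s_γ
     = 22.736 × 37.752 + 0.5 × 10.59 × 1.3 × 56.3 × 0.6
     = 858.34 + 232.52 = 1090.9 kPa.
q_all = 1090.9 / 3 = 363.62 kPa.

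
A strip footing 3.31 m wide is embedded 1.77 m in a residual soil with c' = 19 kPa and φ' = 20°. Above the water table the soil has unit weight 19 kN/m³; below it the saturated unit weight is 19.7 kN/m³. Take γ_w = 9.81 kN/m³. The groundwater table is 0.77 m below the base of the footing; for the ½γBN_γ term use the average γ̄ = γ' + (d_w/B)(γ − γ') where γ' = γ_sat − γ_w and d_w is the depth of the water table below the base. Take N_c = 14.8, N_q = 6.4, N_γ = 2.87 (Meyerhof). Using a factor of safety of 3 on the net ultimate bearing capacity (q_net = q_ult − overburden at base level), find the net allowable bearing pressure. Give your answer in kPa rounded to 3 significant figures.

q_all(net) ≈ 173 kPa

q = γ·D_f = 19 × 1.77 = 33.63 kPa.
γ' = 9.89 kN/m³; averaging over the depth B below the base, γ̄ = γ' + (d_w/B)(γ − γ') = 12.009 kN/m³.
c·N_c = 19 × 14.8 = 281.2 kPa
q·N_q = 33.63 × 6.4 = 215.23 kPa
0.5·γ·B·N_γ = 0.5 × 12.009 × 3.31 × 2.87 = 57.042 kPa
q_ult = 281.2 + 215.23 + 57.042 = 553.47 kPa.
q_net = 553.47 − 33.63 = 519.84 kPa.
q_all(net) = 519.84 / 3 = 173.28 kPa.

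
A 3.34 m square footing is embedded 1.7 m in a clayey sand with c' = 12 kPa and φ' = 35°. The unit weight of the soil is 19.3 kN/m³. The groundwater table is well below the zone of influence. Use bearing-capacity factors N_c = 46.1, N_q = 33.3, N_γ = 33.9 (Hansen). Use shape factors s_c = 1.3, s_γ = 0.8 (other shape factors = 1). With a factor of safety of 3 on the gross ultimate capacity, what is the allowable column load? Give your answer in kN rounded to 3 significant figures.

q = γ·D_f = 19.3 × 1.7 = 32.81 kPa.
c·N_c·s_c = 12 × 46.1 × 1.3 = 719.16 kPa
q·N_q = 32.81 × 33.3 = 1092.6 kPa
0.5·γ·B·N_γ·s_γ = 0.5 × 19.3 × 3.34 × 33.9 × 0.8 = 874.1 kPa
q_ult = 719.16 + 1092.6 + 874.1 = 2685.8 kPa.
Gross allowable pressure q_all = 2685.8 / 3 = 895.28 kPa.
Footing area = 11.1556 m², so allowable column load = 895.28 × 11.1556 = 9987.4 kN.

P_all ≈ 9990 kN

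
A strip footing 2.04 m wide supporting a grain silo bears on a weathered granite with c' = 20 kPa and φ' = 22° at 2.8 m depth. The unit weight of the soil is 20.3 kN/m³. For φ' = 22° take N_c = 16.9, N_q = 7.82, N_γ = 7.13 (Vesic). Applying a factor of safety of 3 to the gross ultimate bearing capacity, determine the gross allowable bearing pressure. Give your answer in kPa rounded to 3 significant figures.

Effective surcharge at the founding depth q = γ·D_f = 20.3 × 2.8 = 56.84 kPa.
q_ult = c·N_c + q·N_q + 0.5·γ·B·N_γ
     = 20 × 16.9 + 56.84 × 7.82 + 0.5 × 20.3 × 2.04 × 7.13
     = 338 + 444.49 + 147.63 = 930.12 kPa.
q_all = q_ult / FS = 930.12 / 3 = 310.04 kPa.

q_all ≈ 310 kPa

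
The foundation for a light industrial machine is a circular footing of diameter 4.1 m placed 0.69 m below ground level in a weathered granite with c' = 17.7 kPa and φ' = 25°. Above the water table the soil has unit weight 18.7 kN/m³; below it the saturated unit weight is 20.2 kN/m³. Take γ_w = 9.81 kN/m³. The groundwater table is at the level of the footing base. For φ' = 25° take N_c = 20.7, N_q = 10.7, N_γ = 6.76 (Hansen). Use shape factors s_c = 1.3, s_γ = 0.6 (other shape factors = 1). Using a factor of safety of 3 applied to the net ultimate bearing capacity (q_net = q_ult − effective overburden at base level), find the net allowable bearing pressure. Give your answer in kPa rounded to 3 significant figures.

q_all(net) ≈ 229 kPa

Effective surcharge at the founding depth q = γ·D_f = 18.7 × 0.69 = 12.903 kPa.
The water table coincides with the base, so in the self-weight term γ → γ' = 10.39 kN/m³.
q_ult = c·N_c·s_c + q·N_q + 0.5·γ·B·N_γ·s_γ
     = 17.7 × 20.7 × 1.3 + 12.903 × 10.7 + 0.5 × 10.39 × 4.1 × 6.76 × 0.6
     = 476.31 + 138.06 + 86.391 = 700.76 kPa.
Net ultimate: q_net = 700.76 − 12.903 = 687.86 kPa.
q_all(net) = 687.86 / 3 = 229.29 kPa.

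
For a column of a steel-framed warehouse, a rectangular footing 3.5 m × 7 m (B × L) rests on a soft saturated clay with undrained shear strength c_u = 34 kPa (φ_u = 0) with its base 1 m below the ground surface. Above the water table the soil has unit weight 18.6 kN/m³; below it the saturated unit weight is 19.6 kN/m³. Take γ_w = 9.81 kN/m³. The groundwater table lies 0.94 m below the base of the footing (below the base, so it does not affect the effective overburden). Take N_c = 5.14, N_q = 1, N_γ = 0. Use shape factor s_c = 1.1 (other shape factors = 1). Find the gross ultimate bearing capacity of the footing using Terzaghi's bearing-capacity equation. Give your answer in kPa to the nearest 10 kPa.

q_ult ≈ 210 kPa

q = γ·D_f = 18.6 × 1 = 18.6 kPa.
c·N_c·s_c = 34 × 5.14 × 1.1 = 192.24 kPa
q·N_q = 18.6 × 1 = 18.6 kPa
q_ult = 192.24 + 18.6 = 210.84 kPa.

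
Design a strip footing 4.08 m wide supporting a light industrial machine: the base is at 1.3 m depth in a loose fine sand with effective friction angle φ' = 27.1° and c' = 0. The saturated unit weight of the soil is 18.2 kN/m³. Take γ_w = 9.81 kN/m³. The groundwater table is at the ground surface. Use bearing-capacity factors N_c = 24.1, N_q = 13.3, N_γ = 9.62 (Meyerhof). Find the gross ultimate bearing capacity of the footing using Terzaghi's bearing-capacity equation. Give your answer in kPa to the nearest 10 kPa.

With the water table at the surface the whole profile is submerged: γ' = 18.2 − 9.81 = 8.39 kN/m³, so q = γ'·D_f = 10.907 kPa; the same γ' applies in the ½γBN_γ term.
q_ult = q·N_q + 0.5·γ·B·N_γ
     = 10.907 × 13.3 + 0.5 × 8.39 × 4.08 × 9.62
     = 145.06 + 164.65 = 309.72 kPa.

q_ult ≈ 310 kPa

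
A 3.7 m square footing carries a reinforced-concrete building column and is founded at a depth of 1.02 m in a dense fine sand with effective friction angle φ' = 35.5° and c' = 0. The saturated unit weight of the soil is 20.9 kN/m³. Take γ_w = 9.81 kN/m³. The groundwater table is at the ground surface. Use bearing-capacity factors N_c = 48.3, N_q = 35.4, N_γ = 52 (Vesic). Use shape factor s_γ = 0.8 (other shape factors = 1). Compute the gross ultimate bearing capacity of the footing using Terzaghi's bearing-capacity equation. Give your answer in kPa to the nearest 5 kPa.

q_ult ≈ 1255 kPa

γ' = 20.9 − 9.81 = 11.09 kN/m³ (submerged throughout). q = 11.09 × 1.02 = 11.312 kPa; the same γ' applies in the ½γBN_γ term.
q·N_q = 11.312 × 35.4 = 400.44 kPa
0.5·γ·B·N_γ·s_γ = 0.5 × 11.09 × 3.7 × 52 × 0.8 = 853.49 kPa
q_ult = 400.44 + 853.49 = 1253.9 kPa.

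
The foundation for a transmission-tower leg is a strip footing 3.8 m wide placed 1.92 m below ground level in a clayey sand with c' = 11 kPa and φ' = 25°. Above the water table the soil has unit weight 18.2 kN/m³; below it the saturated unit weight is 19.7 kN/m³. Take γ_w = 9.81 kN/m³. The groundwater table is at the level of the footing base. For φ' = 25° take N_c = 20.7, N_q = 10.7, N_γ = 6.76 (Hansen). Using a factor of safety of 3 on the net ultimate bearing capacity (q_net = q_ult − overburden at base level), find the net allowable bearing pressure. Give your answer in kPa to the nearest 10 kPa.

q_all(net) ≈ 230 kPa

Overburden at base level: q = 18.2 × 1.92 = 34.944 kPa.
Below the base the soil is submerged, so the ½γBN_γ term uses γ' = 19.7 − 9.81 = 9.89 kN/m³.
Cohesion term c·N_c = 11 × 20.7 = 227.7 kPa; surcharge term q·N_q = 34.944 × 10.7 = 373.9 kPa; self-weight term 0.5·γ·B·N_γ = 0.5 × 9.89 × 3.8 × 6.76 = 127.03 kPa.
q_ult = 227.7 + 373.9 + 127.03 = 728.63 kPa.
q_net = 728.63 − 34.944 = 693.68 kPa.
q_all(net) = 693.68 / 3 = 231.23 kPa.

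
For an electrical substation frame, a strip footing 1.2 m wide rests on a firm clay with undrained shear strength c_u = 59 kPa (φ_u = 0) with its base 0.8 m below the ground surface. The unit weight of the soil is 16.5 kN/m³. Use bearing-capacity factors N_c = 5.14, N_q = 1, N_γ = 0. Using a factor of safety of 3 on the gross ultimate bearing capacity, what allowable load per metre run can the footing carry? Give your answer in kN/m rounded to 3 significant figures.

≈ 127 kN/m

q = γ·D_f = 16.5 × 0.8 = 13.2 kPa.
c·N_c = 59 × 5.14 = 303.26 kPa
q·N_q = 13.2 × 1 = 13.2 kPa
q_ult = 303.26 + 13.2 = 316.46 kPa.
Gross allowable pressure q_all = 316.46 / 3 = 105.49 kPa.
Allowable wall load = q_all × B = 105.49 × 1.2 = 126.58 kN per metre run.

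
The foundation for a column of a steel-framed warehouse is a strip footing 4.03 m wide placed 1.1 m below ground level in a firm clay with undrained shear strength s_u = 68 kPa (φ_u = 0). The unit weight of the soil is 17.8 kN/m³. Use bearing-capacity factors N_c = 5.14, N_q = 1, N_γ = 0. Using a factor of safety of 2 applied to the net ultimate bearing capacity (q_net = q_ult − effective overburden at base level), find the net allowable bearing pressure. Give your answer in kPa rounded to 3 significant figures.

q_all(net) ≈ 175 kPa

Overburden at base level: q = 17.8 × 1.1 = 19.58 kPa.
Cohesion term c·N_c = 68 × 5.14 = 349.52 kPa; surcharge term q·N_q = 19.58 × 1 = 19.58 kPa.
q_ult = 349.52 + 19.58 = 369.1 kPa.
Net ultimate: q_net = 369.1 − 19.58 = 349.52 kPa.
q_all(net) = 349.52 / 2 = 174.76 kPa.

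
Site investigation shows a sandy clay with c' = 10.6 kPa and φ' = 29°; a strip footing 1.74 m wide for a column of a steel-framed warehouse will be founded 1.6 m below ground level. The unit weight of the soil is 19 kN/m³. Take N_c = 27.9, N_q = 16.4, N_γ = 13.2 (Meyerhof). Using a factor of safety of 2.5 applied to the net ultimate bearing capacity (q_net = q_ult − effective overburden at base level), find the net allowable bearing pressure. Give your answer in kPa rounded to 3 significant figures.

Effective surcharge at the founding depth q = γ·D_f = 19 × 1.6 = 30.4 kPa.
q_ult = c·N_c + q·N_q + 0.5·γ·B·N_γ
     = 10.6 × 27.9 + 30.4 × 16.4 + 0.5 × 19 × 1.74 × 13.2
     = 295.74 + 498.56 + 218.2 = 1012.5 kPa.
Net ultimate: q_net = 1012.5 − 30.4 = 982.1 kPa.
q_all(net) = 982.1 / 2.5 = 392.84 kPa.

q_all(net) ≈ 393 kPa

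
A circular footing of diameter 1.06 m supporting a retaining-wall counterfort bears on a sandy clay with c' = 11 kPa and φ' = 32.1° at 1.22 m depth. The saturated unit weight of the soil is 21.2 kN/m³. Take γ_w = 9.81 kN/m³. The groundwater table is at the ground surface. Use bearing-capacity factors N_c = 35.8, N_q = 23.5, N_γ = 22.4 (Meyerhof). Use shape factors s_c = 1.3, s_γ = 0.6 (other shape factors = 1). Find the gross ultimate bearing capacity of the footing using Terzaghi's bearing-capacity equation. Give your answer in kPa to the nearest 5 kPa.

q_ult ≈ 920 kPa

With the water table at the surface the whole profile is submerged: γ' = 21.2 − 9.81 = 11.39 kN/m³, so q = γ'·D_f = 13.896 kPa; the same γ' applies in the ½γBN_γ term.
q_ult = c·N_c·s_c + q·N_q + 0.5·γ·B·N_γ·s_γ
     = 11 × 35.8 × 1.3 + 13.896 × 23.5 + 0.5 × 11.39 × 1.06 × 22.4 × 0.6
     = 511.94 + 326.55 + 81.133 = 919.62 kPa.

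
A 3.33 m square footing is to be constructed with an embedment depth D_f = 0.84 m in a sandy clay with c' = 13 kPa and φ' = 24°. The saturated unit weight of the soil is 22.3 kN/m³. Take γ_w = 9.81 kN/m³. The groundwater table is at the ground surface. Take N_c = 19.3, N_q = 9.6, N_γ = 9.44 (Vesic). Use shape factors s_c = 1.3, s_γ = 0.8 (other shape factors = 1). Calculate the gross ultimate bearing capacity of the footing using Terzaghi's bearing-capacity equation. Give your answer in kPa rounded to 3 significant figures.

Water table at ground surface, so effective unit weight γ' = 22.3 − 9.81 = 12.49 kN/m³ is used throughout; overburden q = 12.49 × 0.84 = 10.492 kPa; the same γ' applies in the ½γBN_γ term.
Cohesion term c·N_c·s_c = 13 × 19.3 × 1.3 = 326.17 kPa; surcharge term q·N_q = 10.492 × 9.6 = 100.72 kPa; self-weight term 0.5·γ·B·N_γ·s_γ = 0.5 × 12.49 × 3.33 × 9.44 × 0.8 = 157.05 kPa.
q_ult = 326.17 + 100.72 + 157.05 = 583.94 kPa.

q_ult ≈ 584 kPa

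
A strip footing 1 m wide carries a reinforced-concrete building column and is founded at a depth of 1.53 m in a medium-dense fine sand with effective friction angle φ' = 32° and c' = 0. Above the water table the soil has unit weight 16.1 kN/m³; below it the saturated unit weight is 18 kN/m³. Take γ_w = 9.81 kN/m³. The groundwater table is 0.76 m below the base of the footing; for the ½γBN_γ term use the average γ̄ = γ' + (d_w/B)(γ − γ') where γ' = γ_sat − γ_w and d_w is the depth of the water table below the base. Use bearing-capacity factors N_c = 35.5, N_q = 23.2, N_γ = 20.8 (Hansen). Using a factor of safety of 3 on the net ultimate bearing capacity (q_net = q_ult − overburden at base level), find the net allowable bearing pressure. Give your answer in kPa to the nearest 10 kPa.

q_all(net) ≈ 230 kPa

Effective surcharge at the founding depth q = γ·D_f = 16.1 × 1.53 = 24.633 kPa.
With d_w = 0.76 m < B, γ̄ = 8.19 + (0.76/1) × (16.1 − 8.19) = 14.202 kN/m³.
q_ult = q·N_q + 0.5·γ·B·N_γ
     = 24.633 × 23.2 + 0.5 × 14.202 × 1 × 20.8
     = 571.49 + 147.7 = 719.18 kPa.
q_net = 719.18 − 24.633 = 694.55 kPa.
q_all(net) = 694.55 / 3 = 231.52 kPa.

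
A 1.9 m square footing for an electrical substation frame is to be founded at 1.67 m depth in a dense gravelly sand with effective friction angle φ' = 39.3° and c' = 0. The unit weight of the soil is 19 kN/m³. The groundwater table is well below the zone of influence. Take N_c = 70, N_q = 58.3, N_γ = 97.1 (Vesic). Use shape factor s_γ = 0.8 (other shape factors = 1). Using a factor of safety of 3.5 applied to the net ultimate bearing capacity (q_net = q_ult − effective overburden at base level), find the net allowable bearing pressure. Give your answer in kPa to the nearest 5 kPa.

q = γ·D_f = 19 × 1.67 = 31.73 kPa.
q·N_q = 31.73 × 58.3 = 1849.9 kPa
0.5·γ·B·N_γ·s_γ = 0.5 × 19 × 1.9 × 97.1 × 0.8 = 1402.1 kPa
q_ult = 1849.9 + 1402.1 = 3252 kPa.
Net ultimate: q_net = 3252 − 31.73 = 3220.3 kPa.
q_all(net) = 3220.3 / 3.5 = 920.07 kPa.

q_all(net) ≈ 920 kPa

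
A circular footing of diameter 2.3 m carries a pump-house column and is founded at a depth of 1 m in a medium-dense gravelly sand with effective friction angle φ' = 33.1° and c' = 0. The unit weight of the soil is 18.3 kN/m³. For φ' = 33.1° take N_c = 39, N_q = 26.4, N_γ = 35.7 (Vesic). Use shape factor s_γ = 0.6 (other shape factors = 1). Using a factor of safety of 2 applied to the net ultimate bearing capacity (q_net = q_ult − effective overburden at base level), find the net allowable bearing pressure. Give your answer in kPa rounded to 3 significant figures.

Overburden at base level: q = 18.3 × 1 = 18.3 kPa.
Surcharge term q·N_q = 18.3 × 26.4 = 483.12 kPa; self-weight term 0.5·γ·B·N_γ·s_γ = 0.5 × 18.3 × 2.3 × 35.7 × 0.6 = 450.78 kPa.
q_ult = 483.12 + 450.78 = 933.9 kPa.
Net ultimate: q_net = 933.9 − 18.3 = 915.6 kPa.
q_all(net) = 915.6 / 2 = 457.8 kPa.

q_all(net) ≈ 458 kPa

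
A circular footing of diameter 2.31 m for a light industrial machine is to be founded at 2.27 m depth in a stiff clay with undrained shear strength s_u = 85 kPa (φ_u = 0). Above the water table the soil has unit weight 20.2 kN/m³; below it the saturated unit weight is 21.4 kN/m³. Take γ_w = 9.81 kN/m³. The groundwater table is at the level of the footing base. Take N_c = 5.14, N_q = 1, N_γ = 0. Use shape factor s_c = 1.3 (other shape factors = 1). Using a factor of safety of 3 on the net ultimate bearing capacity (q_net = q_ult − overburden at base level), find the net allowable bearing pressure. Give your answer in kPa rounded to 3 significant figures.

q = γ·D_f = 20.2 × 2.27 = 45.854 kPa.
c·N_c·s_c = 85 × 5.14 × 1.3 = 567.97 kPa
q·N_q = 45.854 × 1 = 45.854 kPa
q_ult = 567.97 + 45.854 = 613.82 kPa.
q_net = 613.82 − 45.854 = 567.97 kPa.
q_all(net) = 567.97 / 3 = 189.32 kPa.

q_all(net) ≈ 189 kPa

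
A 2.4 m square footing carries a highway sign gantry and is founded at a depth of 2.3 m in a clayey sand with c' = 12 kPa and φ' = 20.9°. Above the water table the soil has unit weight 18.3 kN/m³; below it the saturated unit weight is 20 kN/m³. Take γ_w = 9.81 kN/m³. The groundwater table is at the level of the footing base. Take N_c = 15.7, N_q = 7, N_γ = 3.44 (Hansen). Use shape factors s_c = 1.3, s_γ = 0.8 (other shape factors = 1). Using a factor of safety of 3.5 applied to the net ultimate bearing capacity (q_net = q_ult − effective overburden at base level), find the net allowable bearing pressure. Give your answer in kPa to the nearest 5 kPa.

q_all(net) ≈ 150 kPa

q = γ·D_f = 18.3 × 2.3 = 42.09 kPa.
For the ½γBN_γ term take γ' = 20 − 9.81 = 10.19 kN/m³ (soil below base is submerged).
c·N_c·s_c = 12 × 15.7 × 1.3 = 244.92 kPa
q·N_q = 42.09 × 7 = 294.63 kPa
0.5·γ·B·N_γ·s_γ = 0.5 × 10.19 × 2.4 × 3.44 × 0.8 = 33.651 kPa
q_ult = 244.92 + 294.63 + 33.651 = 573.2 kPa.
Net ultimate: q_net = 573.2 − 42.09 = 531.11 kPa.
q_all(net) = 531.11 / 3.5 = 151.75 kPa.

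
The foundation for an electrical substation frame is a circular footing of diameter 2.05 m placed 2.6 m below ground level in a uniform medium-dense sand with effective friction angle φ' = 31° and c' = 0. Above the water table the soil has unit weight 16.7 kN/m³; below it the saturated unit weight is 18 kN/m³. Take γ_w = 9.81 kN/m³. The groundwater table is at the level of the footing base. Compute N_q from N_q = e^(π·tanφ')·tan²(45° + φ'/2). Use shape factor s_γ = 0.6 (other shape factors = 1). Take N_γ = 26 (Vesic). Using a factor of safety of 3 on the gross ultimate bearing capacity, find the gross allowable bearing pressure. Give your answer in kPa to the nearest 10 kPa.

q_all ≈ 340 kPa

N_q = e^(π·tan31°)·tan²(60.5°) = 20.63.
Effective surcharge at the founding depth q = γ·D_f = 16.7 × 2.6 = 43.42 kPa.
The water table coincides with the base, so in the self-weight term γ → γ' = 8.19 kN/m³.
q_ult = q·N_q + 0.5·γ·B·N_γ·s_γ
     = 43.42 × 20.631 + 0.5 × 8.19 × 2.05 × 26 × 0.6
     = 895.79 + 130.96 = 1026.7 kPa.
q_all = 1026.7 / 3 = 342.25 kPa.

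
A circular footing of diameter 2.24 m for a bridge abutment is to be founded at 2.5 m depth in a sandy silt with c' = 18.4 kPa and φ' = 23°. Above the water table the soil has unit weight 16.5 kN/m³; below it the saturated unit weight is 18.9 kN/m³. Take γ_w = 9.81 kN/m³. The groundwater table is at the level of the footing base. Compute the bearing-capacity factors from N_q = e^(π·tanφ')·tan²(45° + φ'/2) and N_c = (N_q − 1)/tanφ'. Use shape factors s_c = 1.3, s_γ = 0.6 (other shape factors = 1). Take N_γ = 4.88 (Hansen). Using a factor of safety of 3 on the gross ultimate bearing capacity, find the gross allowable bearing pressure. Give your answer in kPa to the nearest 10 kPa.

q_all ≈ 270 kPa

N_q = e^(π·tan23°)·tan²(56.5°) = 8.66; N_c = (N_q − 1)/tanφ' = 18.05.
q = γ·D_f = 16.5 × 2.5 = 41.25 kPa.
For the ½γBN_γ term take γ' = 18.9 − 9.81 = 9.09 kN/m³ (soil below base is submerged).
c·N_c·s_c = 18.4 × 18.049 × 1.3 = 431.72 kPa
q·N_q = 41.25 × 8.6612 = 357.27 kPa
0.5·γ·B·N_γ·s_γ = 0.5 × 9.09 × 2.24 × 4.88 × 0.6 = 29.809 kPa
q_ult = 431.72 + 357.27 + 29.809 = 818.81 kPa.
q_all = 818.81 / 3 = 272.94 kPa.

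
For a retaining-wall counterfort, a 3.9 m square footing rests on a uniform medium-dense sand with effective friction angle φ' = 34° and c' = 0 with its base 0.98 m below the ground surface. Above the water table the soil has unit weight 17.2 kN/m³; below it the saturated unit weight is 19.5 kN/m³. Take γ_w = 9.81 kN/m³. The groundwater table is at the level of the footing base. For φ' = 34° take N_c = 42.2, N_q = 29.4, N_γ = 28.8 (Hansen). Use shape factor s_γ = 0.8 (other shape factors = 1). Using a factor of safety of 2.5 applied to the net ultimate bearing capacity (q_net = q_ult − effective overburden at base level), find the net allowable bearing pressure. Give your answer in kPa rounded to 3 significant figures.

q_all(net) ≈ 366 kPa

q = γ·D_f = 17.2 × 0.98 = 16.856 kPa.
For the ½γBN_γ term take γ' = 19.5 − 9.81 = 9.69 kN/m³ (soil below base is submerged).
q·N_q = 16.856 × 29.4 = 495.57 kPa
0.5·γ·B·N_γ·s_γ = 0.5 × 9.69 × 3.9 × 28.8 × 0.8 = 435.35 kPa
q_ult = 495.57 + 435.35 = 930.92 kPa.
Net ultimate: q_net = 930.92 − 16.856 = 914.06 kPa.
q_all(net) = 914.06 / 2.5 = 365.63 kPa.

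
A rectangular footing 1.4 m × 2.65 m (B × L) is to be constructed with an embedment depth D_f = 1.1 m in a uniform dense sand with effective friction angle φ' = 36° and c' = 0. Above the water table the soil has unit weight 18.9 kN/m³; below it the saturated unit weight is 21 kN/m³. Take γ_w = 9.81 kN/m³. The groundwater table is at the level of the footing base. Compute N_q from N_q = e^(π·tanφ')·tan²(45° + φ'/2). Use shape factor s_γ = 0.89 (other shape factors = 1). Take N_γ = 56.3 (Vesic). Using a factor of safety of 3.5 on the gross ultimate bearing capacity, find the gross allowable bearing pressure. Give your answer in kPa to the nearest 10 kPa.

N_q = e^(π·tan36°)·tan²(63°) = 37.75.
Effective surcharge at the founding depth q = γ·D_f = 18.9 × 1.1 = 20.79 kPa.
The water table coincides with the base, so in the self-weight term γ → γ' = 11.19 kN/m³.
q_ult = q·N_q + 0.5·γ·B·N_γ·s_γ
     = 20.79 × 37.752 + 0.5 × 11.19 × 1.4 × 56.3 × 0.89
     = 784.87 + 392.49 = 1177.4 kPa.
q_all = 1177.4 / 3.5 = 336.39 kPa.

q_all ≈ 340 kPa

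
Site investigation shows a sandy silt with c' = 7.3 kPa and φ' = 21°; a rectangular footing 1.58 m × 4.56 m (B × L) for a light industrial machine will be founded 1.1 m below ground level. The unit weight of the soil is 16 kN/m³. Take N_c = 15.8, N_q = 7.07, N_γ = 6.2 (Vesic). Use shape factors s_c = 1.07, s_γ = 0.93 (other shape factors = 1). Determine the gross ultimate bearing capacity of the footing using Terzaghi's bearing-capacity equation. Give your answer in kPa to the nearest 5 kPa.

q = γ·D_f = 16 × 1.1 = 17.6 kPa.
c·N_c·s_c = 7.3 × 15.8 × 1.07 = 123.41 kPa
q·N_q = 17.6 × 7.07 = 124.43 kPa
0.5·γ·B·N_γ·s_γ = 0.5 × 16 × 1.58 × 6.2 × 0.93 = 72.882 kPa
q_ult = 123.41 + 124.43 + 72.882 = 320.73 kPa.

q_ult ≈ 320 kPa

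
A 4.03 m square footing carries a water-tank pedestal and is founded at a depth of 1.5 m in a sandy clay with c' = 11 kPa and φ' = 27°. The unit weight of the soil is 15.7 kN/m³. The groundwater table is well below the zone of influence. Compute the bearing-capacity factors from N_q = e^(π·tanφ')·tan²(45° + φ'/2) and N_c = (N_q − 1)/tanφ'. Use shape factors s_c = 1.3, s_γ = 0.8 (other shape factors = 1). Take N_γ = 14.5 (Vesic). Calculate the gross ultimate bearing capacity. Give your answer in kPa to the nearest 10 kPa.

q_ult ≈ 1020 kPa

tan27° = 0.5095, so N_q = e^(π×0.5095)·tan²(58.5°) = 4.957 × 2.663 = 13.2.
N_c = (13.2 − 1)/tan27° = 23.94.
Effective surcharge at the founding depth q = γ·D_f = 15.7 × 1.5 = 23.55 kPa.
q_ult = c·N_c·s_c + q·N_q + 0.5·γ·B·N_γ·s_γ
     = 11 × 23.942 × 1.3 + 23.55 × 13.199 + 0.5 × 15.7 × 4.03 × 14.5 × 0.8
     = 342.37 + 310.84 + 366.97 = 1020.2 kPa.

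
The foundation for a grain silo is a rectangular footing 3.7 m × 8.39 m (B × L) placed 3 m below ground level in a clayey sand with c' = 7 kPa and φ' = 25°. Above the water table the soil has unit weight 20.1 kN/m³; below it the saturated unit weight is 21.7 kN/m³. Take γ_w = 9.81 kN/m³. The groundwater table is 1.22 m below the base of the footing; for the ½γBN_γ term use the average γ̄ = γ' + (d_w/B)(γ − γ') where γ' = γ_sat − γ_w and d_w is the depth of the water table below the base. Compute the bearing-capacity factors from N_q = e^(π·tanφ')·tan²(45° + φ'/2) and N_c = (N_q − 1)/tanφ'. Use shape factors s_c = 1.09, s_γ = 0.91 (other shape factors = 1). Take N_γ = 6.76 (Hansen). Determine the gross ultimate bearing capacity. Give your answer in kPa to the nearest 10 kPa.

q_ult ≈ 970 kPa

tan25° = 0.4663, so N_q = e^(π×0.4663)·tan²(57.5°) = 4.327 × 2.464 = 10.66.
N_c = (10.66 − 1)/tan25° = 20.72.
Overburden at base level: q = 20.1 × 3 = 60.3 kPa.
The water table is 1.22 m below the base (< B = 3.7 m), so the ½γBN_γ term uses γ̄ = γ' + (d_w/B)(γ − γ') = 11.89 + (1.22/3.7)(20.1 − 11.89) = 14.597 kN/m³.
Cohesion term c·N_c·s_c = 7 × 20.721 × 1.09 = 158.1 kPa; surcharge term q·N_q = 60.3 × 10.662 = 642.93 kPa; self-weight term 0.5·γ·B·N_γ·s_γ = 0.5 × 14.597 × 3.7 × 6.76 × 0.91 = 166.12 kPa.
q_ult = 158.1 + 642.93 + 166.12 = 967.15 kPa.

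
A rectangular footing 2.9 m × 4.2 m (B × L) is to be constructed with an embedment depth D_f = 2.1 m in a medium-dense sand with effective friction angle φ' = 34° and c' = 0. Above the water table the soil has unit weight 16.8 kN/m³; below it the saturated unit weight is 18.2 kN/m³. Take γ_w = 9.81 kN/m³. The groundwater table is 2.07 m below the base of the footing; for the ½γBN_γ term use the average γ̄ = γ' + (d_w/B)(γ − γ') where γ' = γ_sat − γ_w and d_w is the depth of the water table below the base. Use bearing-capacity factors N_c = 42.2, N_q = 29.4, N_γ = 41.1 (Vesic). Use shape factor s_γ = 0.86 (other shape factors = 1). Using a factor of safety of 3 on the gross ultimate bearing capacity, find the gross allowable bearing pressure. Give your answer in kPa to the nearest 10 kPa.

Overburden at base level: q = 16.8 × 2.1 = 35.28 kPa.
The water table is 2.07 m below the base (< B = 2.9 m), so the ½γBN_γ term uses γ̄ = γ' + (d_w/B)(γ − γ') = 8.39 + (2.07/2.9)(16.8 − 8.39) = 14.393 kN/m³.
Surcharge term q·N_q = 35.28 × 29.4 = 1037.2 kPa; self-weight term 0.5·γ·B·N_γ·s_γ = 0.5 × 14.393 × 2.9 × 41.1 × 0.86 = 737.67 kPa.
q_ult = 1037.2 + 737.67 = 1774.9 kPa.
q_all = 1774.9 / 3 = 591.63 kPa.

q_all ≈ 590 kPa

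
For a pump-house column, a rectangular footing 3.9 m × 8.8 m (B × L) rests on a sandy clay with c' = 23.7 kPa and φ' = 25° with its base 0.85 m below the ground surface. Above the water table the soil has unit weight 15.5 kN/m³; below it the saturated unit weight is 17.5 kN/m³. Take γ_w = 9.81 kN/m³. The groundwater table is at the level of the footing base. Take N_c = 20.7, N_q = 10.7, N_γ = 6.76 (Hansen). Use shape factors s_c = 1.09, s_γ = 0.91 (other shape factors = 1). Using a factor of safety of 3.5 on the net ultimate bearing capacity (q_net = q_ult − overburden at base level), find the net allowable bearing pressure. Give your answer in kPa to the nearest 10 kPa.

q = γ·D_f = 15.5 × 0.85 = 13.175 kPa.
For the ½γBN_γ term take γ' = 17.5 − 9.81 = 7.69 kN/m³ (soil below base is submerged).
c·N_c·s_c = 23.7 × 20.7 × 1.09 = 534.74 kPa
q·N_q = 13.175 × 10.7 = 140.97 kPa
0.5·γ·B·N_γ·s_γ = 0.5 × 7.69 × 3.9 × 6.76 × 0.91 = 92.246 kPa
q_ult = 534.74 + 140.97 + 92.246 = 767.96 kPa.
q_net = 767.96 − 13.175 = 754.79 kPa.
q_all(net) = 754.79 / 3.5 = 215.65 kPa.

q_all(net) ≈ 220 kPa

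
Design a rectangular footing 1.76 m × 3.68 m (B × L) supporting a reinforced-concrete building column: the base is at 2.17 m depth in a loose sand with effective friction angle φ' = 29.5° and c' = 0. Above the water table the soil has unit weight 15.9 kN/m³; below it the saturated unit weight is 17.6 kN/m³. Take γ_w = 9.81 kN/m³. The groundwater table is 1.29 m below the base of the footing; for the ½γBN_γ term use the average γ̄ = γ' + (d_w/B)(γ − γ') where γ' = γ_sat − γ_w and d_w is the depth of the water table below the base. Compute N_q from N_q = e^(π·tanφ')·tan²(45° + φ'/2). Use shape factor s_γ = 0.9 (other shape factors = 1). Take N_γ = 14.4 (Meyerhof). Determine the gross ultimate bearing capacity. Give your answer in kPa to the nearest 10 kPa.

tan29.5° = 0.5658, so N_q = e^(π×0.5658)·tan²(59.75°) = 5.915 × 2.94 = 17.39.
Effective surcharge at the founding depth q = γ·D_f = 15.9 × 2.17 = 34.503 kPa.
With d_w = 1.29 m < B, γ̄ = 7.79 + (1.29/1.76) × (15.9 − 7.79) = 13.734 kN/m³.
q_ult = q·N_q + 0.5·γ·B·N_γ·s_γ
     = 34.503 × 17.391 + 0.5 × 13.734 × 1.76 × 14.4 × 0.9
     = 600.03 + 156.64 = 756.67 kPa.

q_ult ≈ 760 kPa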